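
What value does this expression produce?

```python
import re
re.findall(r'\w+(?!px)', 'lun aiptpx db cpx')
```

['lun', 'aiptpx', 'db', 'cpx']

Because the assertion is negative and zero-width, positions next to the forbidden text are skipped.
Scanning left to right: at [0:3] → 'lun'; at [4:10] → 'aiptpx'; at [11:13] → 'db'; at [14:17] → 'cpx'.
No capturing groups, so `findall` returns the 4 full match strings.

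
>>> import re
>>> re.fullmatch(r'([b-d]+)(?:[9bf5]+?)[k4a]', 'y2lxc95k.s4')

None

`re.fullmatch` is like wrapping the pattern in `^…$` (in single-line mode).
Here there's no way to consume every character, so the call returns None.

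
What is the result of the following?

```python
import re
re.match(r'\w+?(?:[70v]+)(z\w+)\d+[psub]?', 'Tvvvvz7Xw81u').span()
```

With `match`, the pattern is implicitly anchored at the beginning.
The match spans [0:12] → 'Tvvvvz7Xw81u'.

(0, 12)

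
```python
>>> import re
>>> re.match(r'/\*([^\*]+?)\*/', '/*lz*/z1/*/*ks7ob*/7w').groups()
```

('lz',)

The match spans [0:6] → '/*lz*/'.
Captured: group 1 = 'lz'.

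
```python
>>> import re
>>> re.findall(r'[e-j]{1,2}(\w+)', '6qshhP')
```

Pattern: 1 to 2 of a character in [e-j]; then one or more of a word character (captured).
Matches: at [3:6] match 'hhP', group 1 = 'P'.
`findall` collects group 1 from the one match (1 total).

['P']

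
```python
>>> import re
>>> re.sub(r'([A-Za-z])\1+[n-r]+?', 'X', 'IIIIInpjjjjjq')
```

'XpX'

A backreference is literal: `\1` must see the identical characters the first group matched.
`sub` substitutes 'X' at each match site.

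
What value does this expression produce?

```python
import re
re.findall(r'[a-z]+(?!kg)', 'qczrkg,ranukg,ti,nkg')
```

`(?!…)`/`(?<!…)` only lets a position through if the neighbouring text does NOT match; no characters are consumed.
Walking the string: at [0:6] → 'qczrkg'; at [7:13] → 'ranukg'; at [14:16] → 'ti'; at [17:20] → 'nkg'.
Since nothing is captured, `findall` lists the 4 matched substrings directly.

['qczrkg', 'ranukg', 'ti', 'nkg']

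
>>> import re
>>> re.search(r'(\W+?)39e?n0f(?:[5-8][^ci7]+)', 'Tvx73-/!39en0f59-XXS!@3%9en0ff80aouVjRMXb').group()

'-/!39en0f59-XXS!@3%9en0ff80aouVjRMXb'

The pattern matches one or more of a non-word character (lazy) (captured); then the literal '39', then optionally a literal 'e', then the literal 'n0f'; then a character in [5-8], then one or more of any character except [ci7] (non-capturing group).
`search` walks the string left to right and returns the first match it finds.
The match spans [5:41] → '-/!39en0f59-XXS!@3%9en0ff80aouVjRMXb'.
Captured: group 1 = '-/!'.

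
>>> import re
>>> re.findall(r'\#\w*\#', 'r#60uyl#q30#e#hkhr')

['#60uyl#', '#e#']

Scanning left to right: at [1:8] → '#60uyl#'; at [11:14] → '#e#'.
With no groups in the pattern, `findall` gives back each whole match — 2 here.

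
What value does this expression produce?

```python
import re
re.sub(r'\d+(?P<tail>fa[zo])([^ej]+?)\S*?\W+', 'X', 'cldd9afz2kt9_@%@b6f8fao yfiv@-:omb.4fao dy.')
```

Lazy quantifiers expand one character at a time until the remainder of the pattern can match.
`sub` substitutes 'X' at each match site.

'cldd9afz2kt9_@%@b6fXomb.X'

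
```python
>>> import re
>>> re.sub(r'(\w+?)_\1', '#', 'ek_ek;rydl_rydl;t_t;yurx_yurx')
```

`\1` is not a pattern — it's the concrete string captured by group 1, re-applied verbatim.
Matches: at [0:5] → 'ek_ek'; at [6:15] → 'rydl_rydl'; at [16:19] → 't_t'; at [20:29] → 'yurx_yurx'.
Each match is replaced by '#'.

'#;#;#;#'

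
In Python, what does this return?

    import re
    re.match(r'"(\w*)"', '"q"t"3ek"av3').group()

'"q"'

`re.match` won't scan ahead — the pattern has to work from the very first character.
The match spans [0:3] → '"q"'.
Captured: group 1 = 'q'.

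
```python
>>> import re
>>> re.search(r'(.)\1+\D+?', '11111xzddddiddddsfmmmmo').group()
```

'11111x'

The backreference `\1` re-matches whatever the first group consumed, character for character.
`re.search` tries every starting position until one works.
The match spans [0:6] → '11111x'.
Captured: group 1 = '1'.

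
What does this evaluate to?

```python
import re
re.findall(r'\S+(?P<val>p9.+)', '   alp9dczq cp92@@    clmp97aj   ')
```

With a single group, `findall` returns only what that group captured — 1 item.

['p9dczq cp92@@    clmp97aj   ']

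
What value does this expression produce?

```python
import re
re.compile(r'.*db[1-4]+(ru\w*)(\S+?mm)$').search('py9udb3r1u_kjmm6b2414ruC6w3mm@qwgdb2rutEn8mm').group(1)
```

'rutEn'

This matches zero or more of any character, then the literal 'db', then one or more of a character in [1-4]; then the literal 'ru', then zero or more of a word character (captured); then one or more of a non-whitespace character (lazy), then the literal 'mm' (captured); then anchored at the end.
`re.search` tries every starting position until one works.
The match spans [0:44] → 'py9udb3r1u_kjmm6b2414ruC6w3mm@qwgdb2rutEn8mm'.
Captured: group 1 = 'rutEn', group 2 = '8mm'.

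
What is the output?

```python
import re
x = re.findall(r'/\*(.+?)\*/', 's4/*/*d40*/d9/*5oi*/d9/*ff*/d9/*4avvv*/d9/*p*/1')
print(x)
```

['/*d40', '5oi', 'ff', '4avvv', 'p']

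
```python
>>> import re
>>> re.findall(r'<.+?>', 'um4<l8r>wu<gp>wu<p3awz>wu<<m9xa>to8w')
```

['<l8r>', '<gp>', '<p3awz>', '<<m9xa>']

With no groups in the pattern, `findall` gives back each whole match — 4 here.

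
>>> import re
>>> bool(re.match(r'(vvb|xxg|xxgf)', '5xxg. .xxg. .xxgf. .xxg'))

False

With `match`, the pattern is implicitly anchored at the beginning.
Here the pattern fails at index 0, so the call returns None, and `bool(None)` is False.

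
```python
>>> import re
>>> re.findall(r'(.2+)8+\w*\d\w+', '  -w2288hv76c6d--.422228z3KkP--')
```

['w22', '42222']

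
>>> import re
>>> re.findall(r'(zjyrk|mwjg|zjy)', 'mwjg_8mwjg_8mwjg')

['mwjg', 'mwjg', 'mwjg']

Walking the string: at [0:4] match 'mwjg', group 1 = 'mwjg'; at [6:10] match 'mwjg', group 1 = 'mwjg'; at [12:16] match 'mwjg', group 1 = 'mwjg'.
With a single group, `findall` returns only what that group captured — 3 items.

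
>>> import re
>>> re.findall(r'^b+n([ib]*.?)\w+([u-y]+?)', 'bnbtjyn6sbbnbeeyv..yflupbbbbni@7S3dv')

This matches anchored at the start of the string; then one or more of the literal 'b', then the literal 'n'; then zero or more of one of [ib], then optionally any character (captured); then one or more of a word character; then one or more of a character in [u-y] (lazy) (captured).
Scanning left to right: at [0:17] match 'bnbtjyn6sbbnbeeyv', groups = ('bt', 'v').
Multiple groups make `findall` return tuples — one 2-tuple for the one match.

[('bt', 'v')]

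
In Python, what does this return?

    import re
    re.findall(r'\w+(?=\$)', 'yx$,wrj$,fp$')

['yx', 'wrj', 'fp']

Because the assertion is zero-width, the text it checks is not consumed and won't appear in the result.
No capturing groups, so `findall` returns the 3 full match strings.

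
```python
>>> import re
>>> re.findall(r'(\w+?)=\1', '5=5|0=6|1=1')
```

['5', '1']

After group 1 captures some text, `\1` only succeeds where that same text appears again.
`findall` collects group 1 from each match (2 total).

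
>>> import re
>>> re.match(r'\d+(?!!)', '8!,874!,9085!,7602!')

None

A negative assertion filters positions out without eating any characters.
`match` is anchored at position 0; if the pattern doesn't fit there, it returns None.
Here position 0 doesn't satisfy it, so the call returns None.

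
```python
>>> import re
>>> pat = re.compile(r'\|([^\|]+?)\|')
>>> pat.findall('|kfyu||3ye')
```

['kfyu']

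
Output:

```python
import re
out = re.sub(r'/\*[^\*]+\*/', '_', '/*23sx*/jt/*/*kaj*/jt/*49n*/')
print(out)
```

_jt/*_jt_

Matches: at [0:8] → '/*23sx*/'; at [12:19] → '/*kaj*/'; at [21:28] → '/*49n*/'.
Each match is replaced by '_'.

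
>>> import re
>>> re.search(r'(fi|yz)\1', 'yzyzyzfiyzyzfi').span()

(0, 4)

The backreference `\1` re-matches whatever the first group consumed, character for character.
`re.search` scans for the first position where the pattern succeeds.
The match spans [0:4] → 'yzyz'.
Captured: group 1 = 'yz'.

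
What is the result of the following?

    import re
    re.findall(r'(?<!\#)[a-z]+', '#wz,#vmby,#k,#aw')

['z', 'mby', 'w']

The negative lookaround is zero-width — it rules out positions where the adjacent text would match, without consuming anything.
No capturing groups, so `findall` returns the 3 full match strings.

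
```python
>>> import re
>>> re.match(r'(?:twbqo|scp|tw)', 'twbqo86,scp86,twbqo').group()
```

'twbqo'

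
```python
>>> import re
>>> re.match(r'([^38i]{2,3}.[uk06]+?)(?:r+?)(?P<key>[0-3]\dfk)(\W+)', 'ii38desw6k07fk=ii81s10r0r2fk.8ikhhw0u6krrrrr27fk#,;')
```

`re.match` only tries the pattern at the start of the string.
Here the string doesn't start with a match, so the call returns None.

None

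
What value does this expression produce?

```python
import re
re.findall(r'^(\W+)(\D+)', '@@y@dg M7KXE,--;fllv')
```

This matches anchored at the start of the string; then one or more of a non-word character (captured); then one or more of a non-digit (captured).
2 groups means the one result is a tuple of 2 captured strings — 1 here.

[('@@', 'y@dg M')]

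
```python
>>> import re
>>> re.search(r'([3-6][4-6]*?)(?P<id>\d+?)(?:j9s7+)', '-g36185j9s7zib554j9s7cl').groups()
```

('3', '6185')

Pattern: a character in [3-6], then zero or more of a character in [4-6] (lazy) (captured); then one or more of a digit (lazy) (captured as 'id'); then the literal 'j9s', then one or more of a literal '7' (non-capturing group).
The `?` after the quantifier makes it lazy — it takes as little as possible before letting the rest of the pattern try.
`re.search` scans for the first position where the pattern succeeds.
The match spans [2:11] → '36185j9s7'.
Captured: group 1 = '3', group 2 = '6185'.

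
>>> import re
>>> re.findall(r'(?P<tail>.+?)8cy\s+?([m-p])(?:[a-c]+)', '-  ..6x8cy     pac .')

This matches one or more of any character (lazy) (captured as 'tail'); then the literal '8cy', then one or more of whitespace (lazy); then a character in [m-p] (captured); then one or more of a character in [a-c] (non-capturing group).
Walking the string: at [0:18] match '-  ..6x8cy     pac', groups = ('-  ..6x', 'p').
`findall` packs the 2 group values into a tuple for every match.

[('-  ..6x', 'p')]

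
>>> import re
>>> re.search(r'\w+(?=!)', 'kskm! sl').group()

'kskm'

Lookahead/lookbehind check context without consuming it, so the matched span excludes the asserted characters.
`search` walks the string left to right and returns the first match it finds.
The match spans [0:4] → 'kskm'.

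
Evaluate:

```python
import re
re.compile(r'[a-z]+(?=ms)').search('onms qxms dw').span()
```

(0, 2)

Lookahead/lookbehind check context without consuming it, so the matched span excludes the asserted characters.
The match spans [0:2] → 'on'.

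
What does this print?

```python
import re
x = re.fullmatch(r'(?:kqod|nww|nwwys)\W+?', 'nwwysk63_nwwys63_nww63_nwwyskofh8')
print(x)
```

None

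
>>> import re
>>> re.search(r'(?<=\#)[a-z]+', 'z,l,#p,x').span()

(5, 6)

The positive lookaround only admits positions where the adjacent text matches; those characters stay outside the span.
`re.search` scans for the first position where the pattern succeeds.
The match spans [5:6] → 'p'.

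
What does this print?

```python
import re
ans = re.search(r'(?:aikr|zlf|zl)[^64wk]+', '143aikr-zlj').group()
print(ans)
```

The match spans [3:11] → 'aikr-zlj'.

aikr-zlj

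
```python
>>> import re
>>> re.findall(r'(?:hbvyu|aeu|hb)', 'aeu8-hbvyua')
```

Alternation isn't longest-match — the leftmost alternative that fits at this position is chosen.
Scanning left to right: at [0:3] → 'aeu'; at [5:10] → 'hbvyu'.
With no groups in the pattern, `findall` gives back each whole match — 2 here.

['aeu', 'hbvyu']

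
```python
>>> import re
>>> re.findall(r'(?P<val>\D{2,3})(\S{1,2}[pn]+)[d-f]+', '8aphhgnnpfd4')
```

With 2 capturing groups, `findall` returns a 2-tuple per match.

[('aph', 'hgnnp')]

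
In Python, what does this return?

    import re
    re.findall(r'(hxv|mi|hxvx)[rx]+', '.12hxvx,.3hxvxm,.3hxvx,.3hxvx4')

['hxv', 'hxv', 'hxv', 'hxv']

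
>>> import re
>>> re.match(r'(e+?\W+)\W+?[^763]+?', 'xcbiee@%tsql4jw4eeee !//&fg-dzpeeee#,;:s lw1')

`re.match` won't scan ahead — the pattern has to work from the very first character.
Here the pattern fails at index 0, so the call returns None.

None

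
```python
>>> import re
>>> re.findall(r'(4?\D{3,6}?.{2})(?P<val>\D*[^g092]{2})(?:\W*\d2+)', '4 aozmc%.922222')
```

This matches optionally the literal '4', then 3 to 6 of a non-digit (lazy), then exactly 2 of any character (captured); then zero or more of a non-digit, then exactly 2 of any character except [g092] (captured as 'val'); then zero or more of a non-word character, then a digit, then one or more of a literal '2' (non-capturing group).
Walking the string: at [0:15] match '4 aozmc%.922222', groups = ('4 aozm', 'c%.').
With 2 capturing groups, `findall` returns a 2-tuple per match.

[('4 aozm', 'c%.')]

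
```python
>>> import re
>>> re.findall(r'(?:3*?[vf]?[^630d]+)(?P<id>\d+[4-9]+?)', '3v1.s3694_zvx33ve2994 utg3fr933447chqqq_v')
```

['3694', '94', '33447']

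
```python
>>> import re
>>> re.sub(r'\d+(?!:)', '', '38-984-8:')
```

'--8:'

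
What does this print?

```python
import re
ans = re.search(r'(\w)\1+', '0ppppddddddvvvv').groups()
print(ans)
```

A backreference is literal: `\1` must see the identical characters the first group matched.
`re.search` scans for the first position where the pattern succeeds.
The match spans [1:5] → 'pppp'.
Captured: group 1 = 'p'.

('p',)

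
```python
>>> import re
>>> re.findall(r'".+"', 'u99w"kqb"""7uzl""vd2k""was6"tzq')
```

Scanning left to right: at [4:28] → '"kqb"""7uzl""vd2k""was6"'.
Since nothing is captured, `findall` lists the 1 matched substring directly.

['"kqb"""7uzl""vd2k""was6"']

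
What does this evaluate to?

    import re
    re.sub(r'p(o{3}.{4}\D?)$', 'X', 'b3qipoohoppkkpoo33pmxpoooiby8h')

'b3qipoohoppkkpoo33pmxX'

Each match is replaced by 'X'.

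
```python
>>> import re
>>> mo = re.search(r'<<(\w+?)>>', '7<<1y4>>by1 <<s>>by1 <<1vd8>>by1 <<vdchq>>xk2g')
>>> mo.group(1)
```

'1y4'

`search` walks the string left to right and returns the first match it finds.
The match spans [1:8] → '<<1y4>>'.
Captured: group 1 = '1y4'.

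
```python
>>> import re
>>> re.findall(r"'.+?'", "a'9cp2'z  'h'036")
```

["'9cp2'", "'h'"]

The `?` after the quantifier makes it lazy — it takes as little as possible before letting the rest of the pattern try.
Walking the string: at [1:7] → "'9cp2'"; at [10:13] → "'h'".
With no groups in the pattern, `findall` gives back each whole match — 2 here.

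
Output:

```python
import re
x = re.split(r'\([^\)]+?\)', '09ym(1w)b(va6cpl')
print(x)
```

['09ym', 'b(va6cpl']

Each match becomes a cut point; 2 segments remain.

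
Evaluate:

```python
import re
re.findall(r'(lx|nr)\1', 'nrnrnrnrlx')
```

A backreference is literal: `\1` must see the identical characters the first group matched.
One capturing group, so `findall` returns just the captured substring from each match — 2 in all.

['nr', 'nr']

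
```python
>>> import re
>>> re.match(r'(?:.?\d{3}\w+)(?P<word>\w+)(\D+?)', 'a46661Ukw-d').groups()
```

('w', '-')

The pattern matches optionally any character, then exactly 3 of a digit, then one or more of a word character (non-capturing group); then one or more of a word character (captured as 'word'); then one or more of a non-digit (lazy) (captured).
With the lazy modifier that quantifier settles for the fewest repetitions that let the rest of the pattern succeed (the atoms after it are unaffected and can still be greedy).
With `match`, the pattern is implicitly anchored at the beginning.
The match spans [0:10] → 'a46661Ukw-'.
Captured: group 1 = 'w', group 2 = '-'.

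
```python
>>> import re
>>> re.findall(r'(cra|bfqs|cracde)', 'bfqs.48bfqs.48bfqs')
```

Walking the string: at [0:4] match 'bfqs', group 1 = 'bfqs'; at [7:11] match 'bfqs', group 1 = 'bfqs'; at [14:18] match 'bfqs', group 1 = 'bfqs'.
With a single group, `findall` returns only what that group captured — 3 items.

['bfqs', 'bfqs', 'bfqs']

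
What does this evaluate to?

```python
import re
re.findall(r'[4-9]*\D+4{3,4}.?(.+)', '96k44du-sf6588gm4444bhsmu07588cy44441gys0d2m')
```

['hsmu07588cy44441gys0d2m']

One capturing group, so `findall` returns just the captured substring from the one match — 1 in all.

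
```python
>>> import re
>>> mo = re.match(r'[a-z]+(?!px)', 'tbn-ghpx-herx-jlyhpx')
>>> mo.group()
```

The negative lookahead/lookbehind blocks any match where the forbidden context is present.
`match` is anchored at position 0; if the pattern doesn't fit there, it returns None.
The match spans [0:3] → 'tbn'.

'tbn'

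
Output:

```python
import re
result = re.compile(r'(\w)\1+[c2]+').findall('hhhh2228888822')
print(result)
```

`\1` has to match the exact text group 1 already captured.
`findall` collects group 1 from each match (2 total).

['h', '8']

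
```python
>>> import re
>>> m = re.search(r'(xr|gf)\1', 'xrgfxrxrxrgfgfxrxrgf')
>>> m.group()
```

'xrxr'

`\1` has to match the exact text group 1 already captured.
Unlike `match`, `search` isn't anchored — it looks for the pattern anywhere in the string.
The match spans [4:8] → 'xrxr'.
Captured: group 1 = 'xr'.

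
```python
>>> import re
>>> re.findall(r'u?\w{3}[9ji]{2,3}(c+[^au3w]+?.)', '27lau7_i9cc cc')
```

['cc c']

Pattern: optionally the literal 'u', then exactly 3 of a word character, then 2 to 3 of one of [9ji]; then one or more of the literal 'c', then one or more of any character except [au3w] (lazy), then any character (captured).
Lazy quantifiers expand one character at a time until the remainder of the pattern can match.
Matches: at [4:13] match 'u7_i9cc c', group 1 = 'cc c'.
Because there's exactly one group, `findall` drops the full match and keeps group 1 from the one hit.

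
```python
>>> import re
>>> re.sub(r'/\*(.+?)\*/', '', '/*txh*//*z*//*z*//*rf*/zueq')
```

'zueq'

Matches: at [0:7] → '/*txh*/'; at [7:12] → '/*z*/'; at [12:17] → '/*z*/'; at [17:23] → '/*rf*/'.
Every occurrence is swapped for ''.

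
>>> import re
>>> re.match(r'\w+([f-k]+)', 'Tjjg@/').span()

`match` is anchored at position 0; if the pattern doesn't fit there, it returns None.
The match spans [0:4] → 'Tjjg'.

(0, 4)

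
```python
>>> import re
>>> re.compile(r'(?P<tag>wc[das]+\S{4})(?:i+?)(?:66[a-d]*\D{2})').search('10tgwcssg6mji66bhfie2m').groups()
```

('wcssg6mj',)

The match spans [4:18] → 'wcssg6mji66bhf'.
Captured: group 1 = 'wcssg6mj'.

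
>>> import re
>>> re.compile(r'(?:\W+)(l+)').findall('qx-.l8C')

The pattern matches one or more of a non-word character (non-capturing group); then one or more of a literal 'l' (captured).
Scanning left to right: at [2:5] match '-.l', group 1 = 'l'.
`findall` collects group 1 from the one match (1 total).

['l']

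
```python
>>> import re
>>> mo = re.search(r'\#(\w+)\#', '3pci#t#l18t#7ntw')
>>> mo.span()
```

(4, 7)

Unlike `match`, `search` isn't anchored — it looks for the pattern anywhere in the string.
The match spans [4:7] → '#t#'.
Captured: group 1 = 't'.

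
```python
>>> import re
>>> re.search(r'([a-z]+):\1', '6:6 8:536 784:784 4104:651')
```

After group 1 captures some text, `\1` only succeeds where that same text appears again.
`re.search` tries every starting position until one works.
Here no position works, so the call returns None.

None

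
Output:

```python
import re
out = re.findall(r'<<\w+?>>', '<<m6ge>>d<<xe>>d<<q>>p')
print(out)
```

`findall` yields the raw match text (3 of them) because the pattern has no groups.

['<<m6ge>>', '<<xe>>', '<<q>>']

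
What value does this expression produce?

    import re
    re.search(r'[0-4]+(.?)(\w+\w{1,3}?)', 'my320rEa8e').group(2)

'Ea8e'

This matches one or more of a character in [0-4]; then optionally any character (captured); then one or more of a word character, then 1 to 3 of a word character (lazy) (captured).
`re.search` tries every starting position until one works.
The match spans [2:10] → '320rEa8e'.
Captured: group 1 = 'r', group 2 = 'Ea8e'.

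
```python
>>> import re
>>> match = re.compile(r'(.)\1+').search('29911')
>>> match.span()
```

(1, 3)

`\1` is not a pattern — it's the concrete string captured by group 1, re-applied verbatim.
The match spans [1:3] → '99'.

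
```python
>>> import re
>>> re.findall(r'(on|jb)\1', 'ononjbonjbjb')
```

['on', 'jb']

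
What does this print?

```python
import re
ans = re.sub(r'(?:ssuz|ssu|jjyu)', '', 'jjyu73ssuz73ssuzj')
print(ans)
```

7373j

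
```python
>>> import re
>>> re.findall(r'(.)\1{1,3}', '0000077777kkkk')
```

A backreference is literal: `\1` must see the identical characters the first group matched.
Walking the string: at [0:4] match '0000', group 1 = '0'; at [5:9] match '7777', group 1 = '7'; at [10:14] match 'kkkk', group 1 = 'k'.
`findall` collects group 1 from each match (3 total).

['0', '7', 'k']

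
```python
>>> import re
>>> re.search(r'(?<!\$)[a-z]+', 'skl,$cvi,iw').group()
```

Because the assertion is negative and zero-width, positions next to the forbidden text are skipped.
`re.search` scans for the first position where the pattern succeeds.
The match spans [0:3] → 'skl'.

'skl'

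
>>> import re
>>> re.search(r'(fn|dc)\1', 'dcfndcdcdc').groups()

The match spans [4:8] → 'dcdc'.
Captured: group 1 = 'dc'.

('dc',)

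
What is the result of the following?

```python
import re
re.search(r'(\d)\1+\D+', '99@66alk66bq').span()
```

A backreference is literal: `\1` must see the identical characters the first group matched.
`search` walks the string left to right and returns the first match it finds.
The match spans [0:3] → '99@'.
Captured: group 1 = '9'.

(0, 3)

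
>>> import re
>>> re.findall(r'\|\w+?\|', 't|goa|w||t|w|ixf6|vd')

Walking the string: at [1:6] → '|goa|'; at [8:11] → '|t|'; at [12:18] → '|ixf6|'.
`findall` yields the raw match text (3 of them) because the pattern has no groups.

['|goa|', '|t|', '|ixf6|']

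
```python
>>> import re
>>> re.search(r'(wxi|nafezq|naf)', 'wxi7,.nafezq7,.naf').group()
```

The match spans [0:3] → 'wxi'.

'wxi'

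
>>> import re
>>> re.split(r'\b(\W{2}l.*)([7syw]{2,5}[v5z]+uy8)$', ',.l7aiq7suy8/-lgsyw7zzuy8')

The pattern matches a word boundary (`\b`, zero-width); then exactly 2 of a non-word character, then the literal 'l', then zero or more of any character (captured); then 2 to 5 of one of [7syw], then one or more of one of [v5z], then the literal 'uy8' (captured); then anchored at the end.
Matches to split on: at [12:25] → '/-lgsyw7zzuy8'.
The group in the pattern means `split` returns the separators' captures alongside the pieces.

[',.l7aiq7suy8', '/-lgsy', 'w7zzuy8', '']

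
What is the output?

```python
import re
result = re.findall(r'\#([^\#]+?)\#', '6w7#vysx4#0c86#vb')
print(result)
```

['vysx4']

Matches: at [3:10] match '#vysx4#', group 1 = 'vysx4'.
`findall` collects group 1 from the one match (1 total).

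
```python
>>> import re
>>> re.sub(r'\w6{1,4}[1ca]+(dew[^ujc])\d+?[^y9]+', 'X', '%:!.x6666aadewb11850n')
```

'%:!.X'

This matches a word character, then 1 to 4 of a literal '6', then one or more of one of [1ca]; then the literal 'dew', then any character except [ujc] (captured); then one or more of a digit (lazy), then one or more of any character except [y9].
Matches: at [4:21] → 'x6666aadewb11850n'.
`sub` substitutes 'X' at each match site.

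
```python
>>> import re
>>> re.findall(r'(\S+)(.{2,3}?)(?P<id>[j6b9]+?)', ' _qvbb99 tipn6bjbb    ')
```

Multiple groups make `findall` return tuples — one 3-tuple for each match.

[('_qvb', 'b9', '9'), ('tipn6b', 'jb', 'b')]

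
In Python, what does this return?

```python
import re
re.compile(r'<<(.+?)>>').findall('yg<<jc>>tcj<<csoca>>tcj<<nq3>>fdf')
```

['jc', 'csoca', 'nq3']

With the lazy modifier that quantifier settles for the fewest repetitions that let the rest of the pattern succeed (the atoms after it are unaffected and can still be greedy).
One capturing group, so `findall` returns just the captured substring from each match — 3 in all.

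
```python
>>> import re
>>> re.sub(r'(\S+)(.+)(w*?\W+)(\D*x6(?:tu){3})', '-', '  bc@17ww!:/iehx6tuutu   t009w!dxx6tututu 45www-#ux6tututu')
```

The pattern matches one or more of a non-whitespace character (captured); then one or more of any character (captured); then zero or more of a literal 'w' (lazy), then one or more of a non-word character (captured); then zero or more of a non-digit, then the literal 'x6', then the literal 'tu' repeated 3 times (captured).
Matches: at [2:58] → 'bc@17ww!:/iehx6tuutu   t009w!dxx6tututu 45www-#ux6tututu'.
Each match is replaced by '-'.

'  -'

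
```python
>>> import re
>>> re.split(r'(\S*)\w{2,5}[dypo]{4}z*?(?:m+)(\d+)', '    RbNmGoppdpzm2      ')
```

Pattern: zero or more of a non-whitespace character (captured); then 2 to 5 of a word character, then exactly 4 of one of [dypo]; then zero or more of a literal 'z' (lazy); then one or more of a literal 'm' (non-capturing group); then one or more of a digit (captured).
Matches to split on: at [4:17] → 'RbNmGoppdpzm2'.
`re.split` interleaves the captured-group text with the surrounding fragments.

['    ', 'RbNm', '2', '      ']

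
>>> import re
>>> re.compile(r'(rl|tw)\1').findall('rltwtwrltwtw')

['tw', 'tw']

After group 1 captures some text, `\1` only succeeds where that same text appears again.
With a single group, `findall` returns only what that group captured — 2 items.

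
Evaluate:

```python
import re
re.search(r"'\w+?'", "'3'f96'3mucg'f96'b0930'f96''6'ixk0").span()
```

(0, 3)

`search` walks the string left to right and returns the first match it finds.
The match spans [0:3] → "'3'".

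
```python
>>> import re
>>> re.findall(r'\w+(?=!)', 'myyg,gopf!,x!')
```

['gopf', 'x']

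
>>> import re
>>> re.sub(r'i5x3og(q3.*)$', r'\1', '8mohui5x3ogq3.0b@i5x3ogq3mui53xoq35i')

'8mohuq3.0b@i5x3ogq3mui53xoq35i'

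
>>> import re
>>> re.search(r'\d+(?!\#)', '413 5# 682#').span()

The negative lookaround is zero-width — it rules out positions where the adjacent text would match, without consuming anything.
Unlike `match`, `search` isn't anchored — it looks for the pattern anywhere in the string.
The match spans [0:3] → '413'.

(0, 3)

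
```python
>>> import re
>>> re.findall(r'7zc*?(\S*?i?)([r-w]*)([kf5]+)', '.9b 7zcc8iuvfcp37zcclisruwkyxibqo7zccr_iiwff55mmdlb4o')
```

A `+?`/`*?`/`{m,n}?` starts at its minimum and grows only as far as needed for what follows to match.
3 groups means each result is a tuple of 3 captured strings — 3 here.

[('cc8i', 'uv', 'f'), ('ccli', 'sruw', 'k'), ('ccr_ii', 'w', 'ff55')]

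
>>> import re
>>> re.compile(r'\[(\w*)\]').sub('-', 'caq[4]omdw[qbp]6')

'caq-omdw-6'

Every occurrence is swapped for '-'.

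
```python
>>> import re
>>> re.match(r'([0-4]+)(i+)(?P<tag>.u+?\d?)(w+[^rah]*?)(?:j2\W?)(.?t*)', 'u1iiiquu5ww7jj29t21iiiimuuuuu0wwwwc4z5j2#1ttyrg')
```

None

With `match`, the pattern is implicitly anchored at the beginning.
Here the string doesn't start with a match, so the call returns None.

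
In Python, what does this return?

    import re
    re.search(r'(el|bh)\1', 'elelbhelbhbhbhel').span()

After group 1 captures some text, `\1` only succeeds where that same text appears again.
`re.search` scans for the first position where the pattern succeeds.
The match spans [0:4] → 'elel'.
Captured: group 1 = 'el'.

(0, 4)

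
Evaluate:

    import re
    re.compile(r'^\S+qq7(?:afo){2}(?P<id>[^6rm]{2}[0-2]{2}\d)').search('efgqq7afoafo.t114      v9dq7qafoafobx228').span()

Pattern: anchored at the start of the string; then one or more of a non-whitespace character; then the literal 'qq7', then the literal 'afo' repeated 2 times; then exactly 2 of any character except [6rm], then exactly 2 of a character in [0-2], then a digit (captured as 'id').
`re.search` tries every starting position until one works.
The match spans [0:17] → 'efgqq7afoafo.t114'.
Captured: group 1 = '.t114'.

(0, 17)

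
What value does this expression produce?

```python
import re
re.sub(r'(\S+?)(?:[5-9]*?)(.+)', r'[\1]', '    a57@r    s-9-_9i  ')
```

'    [a]'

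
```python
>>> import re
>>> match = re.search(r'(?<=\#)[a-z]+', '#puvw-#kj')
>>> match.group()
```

The positive lookaround only admits positions where the adjacent text matches; those characters stay outside the span.
`re.search` tries every starting position until one works.
The match spans [1:5] → 'puvw'.

'puvw'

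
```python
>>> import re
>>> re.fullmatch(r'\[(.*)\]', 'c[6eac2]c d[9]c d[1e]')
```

None

`fullmatch` succeeds only if the pattern covers the string from start to end.
Here the pattern can't cover the whole string, so the call returns None.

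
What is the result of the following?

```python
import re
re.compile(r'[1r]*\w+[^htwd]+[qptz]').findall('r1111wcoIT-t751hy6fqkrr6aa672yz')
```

['r1111wcoIT-t', '751hy6fqkrr6aa672yz']

With no groups in the pattern, `findall` gives back each whole match — 2 here.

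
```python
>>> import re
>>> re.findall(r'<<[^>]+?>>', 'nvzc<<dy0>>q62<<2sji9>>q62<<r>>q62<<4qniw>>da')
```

['<<dy0>>', '<<2sji9>>', '<<r>>', '<<4qniw>>']

Walking the string: at [4:11] → '<<dy0>>'; at [14:23] → '<<2sji9>>'; at [26:31] → '<<r>>'; at [34:43] → '<<4qniw>>'.
With no groups in the pattern, `findall` gives back each whole match — 4 here.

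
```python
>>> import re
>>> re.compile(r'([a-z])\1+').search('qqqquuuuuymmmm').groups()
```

The match spans [0:4] → 'qqqq'.
Captured: group 1 = 'q'.

('q',)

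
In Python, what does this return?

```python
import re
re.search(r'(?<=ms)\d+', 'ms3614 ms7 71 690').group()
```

'3614'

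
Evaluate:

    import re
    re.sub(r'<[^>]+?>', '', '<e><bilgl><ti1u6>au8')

'au8'

Every occurrence is swapped for ''.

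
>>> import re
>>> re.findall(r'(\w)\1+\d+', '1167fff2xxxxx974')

`\1` is not a pattern — it's the concrete string captured by group 1, re-applied verbatim.
Matches: at [0:4] match '1167', group 1 = '1'; at [4:8] match 'fff2', group 1 = 'f'; at [8:16] match 'xxxxx974', group 1 = 'x'.
Because there's exactly one group, `findall` drops the full match and keeps group 1 from each hit.

['1', 'f', 'x']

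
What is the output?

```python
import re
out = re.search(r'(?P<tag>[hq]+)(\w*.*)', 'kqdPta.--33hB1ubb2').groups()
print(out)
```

('q', 'dPta.--33hB1ubb2')

The match spans [1:18] → 'qdPta.--33hB1ubb2'.
Captured: group 1 = 'q', group 2 = 'dPta.--33hB1ubb2'.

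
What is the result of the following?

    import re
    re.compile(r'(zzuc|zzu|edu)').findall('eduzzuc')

['edu', 'zzuc']

`|` is ordered: at each position the engine commits to the first alternative that works.
One capturing group, so `findall` returns just the captured substring from each match — 2 in all.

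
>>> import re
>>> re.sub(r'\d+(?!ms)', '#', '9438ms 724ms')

The negative lookaround is zero-width — it rules out positions where the adjacent text would match, without consuming anything.
`sub` substitutes '#' at each match site.

'#8ms #4ms'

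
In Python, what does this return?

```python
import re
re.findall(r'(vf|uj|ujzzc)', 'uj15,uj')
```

['uj', 'uj']

Matches: at [0:2] match 'uj', group 1 = 'uj'; at [5:7] match 'uj', group 1 = 'uj'.
One capturing group, so `findall` returns just the captured substring from each match — 2 in all.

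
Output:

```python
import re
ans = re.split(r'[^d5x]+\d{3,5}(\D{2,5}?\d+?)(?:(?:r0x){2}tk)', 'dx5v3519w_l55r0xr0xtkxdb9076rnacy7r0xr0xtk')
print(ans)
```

With a capturing group present, the delimiter's captured portion is kept in the result list.

['dx5', 'w_l55', 'xd', 'rnacy7', '']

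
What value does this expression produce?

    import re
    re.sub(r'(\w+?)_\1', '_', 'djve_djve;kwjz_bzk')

'_;kwjz_bzk'

The backreference `\1` re-matches whatever the first group consumed, character for character.
`sub` substitutes '_' at each match site.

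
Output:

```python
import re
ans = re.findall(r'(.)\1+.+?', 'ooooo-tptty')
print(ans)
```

['o', 't']

After group 1 captures some text, `\1` only succeeds where that same text appears again.
Matches: at [0:6] match 'ooooo-', group 1 = 'o'; at [8:11] match 'tty', group 1 = 't'.
`findall` collects group 1 from each match (2 total).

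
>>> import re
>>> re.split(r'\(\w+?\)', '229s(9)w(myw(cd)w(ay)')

['229s', 'w(myw', 'w', '']

`split` removes every match and returns the 4 fragments in between.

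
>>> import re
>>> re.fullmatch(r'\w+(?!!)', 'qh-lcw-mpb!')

None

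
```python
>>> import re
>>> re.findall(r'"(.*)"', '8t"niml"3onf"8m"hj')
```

['niml"3onf"8m']

Scanning left to right: at [2:16] match '"niml"3onf"8m"', group 1 = 'niml"3onf"8m'.
With a single group, `findall` returns only what that group captured — 1 item.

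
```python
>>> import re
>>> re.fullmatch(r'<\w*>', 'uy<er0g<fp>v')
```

None

`fullmatch` succeeds only if the pattern covers the string from start to end.
Here there's no way to consume every character, so the call returns None.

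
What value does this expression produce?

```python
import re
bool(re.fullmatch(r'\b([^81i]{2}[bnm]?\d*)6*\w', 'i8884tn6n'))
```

For `fullmatch`, every character of the input must be accounted for by the pattern.
Here the pattern can't cover the whole string, so the call returns None, and `bool(None)` is False.

False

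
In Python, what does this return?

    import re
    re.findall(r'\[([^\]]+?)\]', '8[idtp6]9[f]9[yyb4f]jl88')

With a single group, `findall` returns only what that group captured — 3 items.

['idtp6', 'f', 'yyb4f']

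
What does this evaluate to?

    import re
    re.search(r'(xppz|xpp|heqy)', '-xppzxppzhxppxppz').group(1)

The regex engine tests alternatives in the order written; an earlier branch that matches wins even if a later one would match more.
`re.search` tries every starting position until one works.
The match spans [1:5] → 'xppz'.
Captured: group 1 = 'xppz'.

'xppz'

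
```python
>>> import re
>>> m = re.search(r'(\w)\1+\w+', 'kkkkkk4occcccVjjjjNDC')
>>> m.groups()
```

('k',)

After group 1 captures some text, `\1` only succeeds where that same text appears again.
`re.search` tries every starting position until one works.
The match spans [0:21] → 'kkkkkk4occcccVjjjjNDC'.
Captured: group 1 = 'k'.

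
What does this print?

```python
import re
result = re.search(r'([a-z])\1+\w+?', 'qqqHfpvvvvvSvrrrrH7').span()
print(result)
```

After group 1 captures some text, `\1` only succeeds where that same text appears again.
`search` walks the string left to right and returns the first match it finds.
The match spans [0:4] → 'qqqH'.
Captured: group 1 = 'q'.

(0, 4)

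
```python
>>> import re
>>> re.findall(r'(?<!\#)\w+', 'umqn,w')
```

['umqn', 'w']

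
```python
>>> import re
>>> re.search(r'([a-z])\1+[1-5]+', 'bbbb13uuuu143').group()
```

'bbbb13'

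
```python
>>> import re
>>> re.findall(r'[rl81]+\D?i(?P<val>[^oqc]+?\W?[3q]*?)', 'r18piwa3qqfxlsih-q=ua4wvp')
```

This matches one or more of one of [rl81], then optionally a non-digit, then the literal 'i'; then one or more of any character except [oqc] (lazy), then optionally a non-word character, then zero or more of one of [3q] (lazy) (captured as 'val').
A non-greedy quantifier consumes as few characters as it can — just enough that the remainder of the pattern still matches from where it stops; whatever follows it matches normally.
Walking the string: at [0:6] match 'r18piw', group 1 = 'w'; at [12:17] match 'lsih-', group 1 = 'h-'.
One capturing group, so `findall` returns just the captured substring from each match — 2 in all.

['w', 'h-']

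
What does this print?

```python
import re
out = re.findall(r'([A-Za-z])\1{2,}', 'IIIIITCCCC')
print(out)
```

['I', 'C']

A backreference is literal: `\1` must see the identical characters the first group matched.
Walking the string: at [0:5] match 'IIIII', group 1 = 'I'; at [6:10] match 'CCCC', group 1 = 'C'.
Because there's exactly one group, `findall` drops the full match and keeps group 1 from each hit.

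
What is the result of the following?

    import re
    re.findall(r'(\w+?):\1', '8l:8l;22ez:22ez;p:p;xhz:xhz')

After group 1 captures some text, `\1` only succeeds where that same text appears again.
Matches: at [0:5] match '8l:8l', group 1 = '8l'; at [6:15] match '22ez:22ez', group 1 = '22ez'; at [16:19] match 'p:p', group 1 = 'p'; at [20:27] match 'xhz:xhz', group 1 = 'xhz'.
With a single group, `findall` returns only what that group captured — 4 items.

['8l', '22ez', 'p', 'xhz']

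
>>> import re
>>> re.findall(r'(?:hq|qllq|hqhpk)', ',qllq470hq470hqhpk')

The regex engine tests alternatives in the order written; an earlier branch that matches wins even if a later one would match more.
Since nothing is captured, `findall` lists the 3 matched substrings directly.

['qllq', 'hq', 'hq']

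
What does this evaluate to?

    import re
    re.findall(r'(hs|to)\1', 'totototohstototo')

['to', 'to', 'to']

`\1` has to match the exact text group 1 already captured.
Walking the string: at [0:4] match 'toto', group 1 = 'to'; at [4:8] match 'toto', group 1 = 'to'; at [10:14] match 'toto', group 1 = 'to'.
One capturing group, so `findall` returns just the captured substring from each match — 3 in all.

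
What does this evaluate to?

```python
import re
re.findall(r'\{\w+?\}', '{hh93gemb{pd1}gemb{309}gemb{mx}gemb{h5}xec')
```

['{pd1}', '{309}', '{mx}', '{h5}']

Walking the string: at [9:14] → '{pd1}'; at [18:23] → '{309}'; at [27:31] → '{mx}'; at [35:39] → '{h5}'.
With no groups in the pattern, `findall` gives back each whole match — 4 here.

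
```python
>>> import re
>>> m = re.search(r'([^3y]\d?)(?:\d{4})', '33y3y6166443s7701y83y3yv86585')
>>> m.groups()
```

The match spans [5:11] → '616644'.
Captured: group 1 = '61'.

('61',)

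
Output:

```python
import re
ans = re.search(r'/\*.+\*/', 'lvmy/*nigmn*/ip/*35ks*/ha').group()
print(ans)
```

/*nigmn*/ip/*35ks*/

Unlike `match`, `search` isn't anchored — it looks for the pattern anywhere in the string.
The match spans [4:23] → '/*nigmn*/ip/*35ks*/'.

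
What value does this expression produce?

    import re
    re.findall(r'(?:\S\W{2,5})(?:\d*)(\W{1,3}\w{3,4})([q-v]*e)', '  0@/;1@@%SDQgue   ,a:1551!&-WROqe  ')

This matches a non-whitespace character, then 2 to 5 of a non-word character (non-capturing group); then zero or more of a digit (non-capturing group); then 1 to 3 of a non-word character, then 3 to 4 of a word character (captured); then zero or more of a character in [q-v], then the literal 'e' (captured).
Matches: at [2:16] match '0@/;1@@%SDQgue', groups = ('@@%SDQg', 'ue'); at [25:34] match '1!&-WROqe', groups = ('-WROq', 'e').
2 groups means each result is a tuple of 2 captured strings — 2 here.

[('@@%SDQg', 'ue'), ('-WROq', 'e')]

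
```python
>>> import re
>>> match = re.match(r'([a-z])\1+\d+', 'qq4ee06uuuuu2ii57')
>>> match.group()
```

'qq4'

`\1` is not a pattern — it's the concrete string captured by group 1, re-applied verbatim.
`re.match` won't scan ahead — the pattern has to work from the very first character.
The match spans [0:3] → 'qq4'.
Captured: group 1 = 'q'.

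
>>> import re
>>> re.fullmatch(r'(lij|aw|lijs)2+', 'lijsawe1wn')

None

`fullmatch` succeeds only if the pattern covers the string from start to end.
Here there's no way to consume every character, so the call returns None.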